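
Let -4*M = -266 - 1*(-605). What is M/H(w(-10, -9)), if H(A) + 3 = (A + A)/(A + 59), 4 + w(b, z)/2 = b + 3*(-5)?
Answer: 339/476 ≈ 0.71218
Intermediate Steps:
w(b, z) = -38 + 2*b (w(b, z) = -8 + 2*(b + 3*(-5)) = -8 + 2*(b - 15) = -8 + 2*(-15 + b) = -8 + (-30 + 2*b) = -38 + 2*b)
H(A) = -3 + 2*A/(59 + A) (H(A) = -3 + (A + A)/(A + 59) = -3 + (2*A)/(59 + A) = -3 + 2*A/(59 + A))
M = -339/4 (M = -(-266 - 1*(-605))/4 = -(-266 + 605)/4 = -1/4*339 = -339/4 ≈ -84.750)
M/H(w(-10, -9)) = -339*(59 + (-38 + 2*(-10)))/(-177 - (-38 + 2*(-10)))/4 = -339*(59 + (-38 - 20))/(-177 - (-38 - 20))/4 = -339*(59 - 58)/(-177 - 1*(-58))/4 = -339/(4*(-177 + 58)) = -339/(4*(1*(-119))) = -339/4/(-119) = -339/4*(-1/119) = 339/476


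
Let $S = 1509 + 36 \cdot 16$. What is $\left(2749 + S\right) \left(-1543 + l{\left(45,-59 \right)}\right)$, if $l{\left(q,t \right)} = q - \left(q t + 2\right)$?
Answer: $5583270$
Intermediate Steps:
$l{\left(q,t \right)} = -2 + q - q t$ ($l{\left(q,t \right)} = q - \left(2 + q t\right) = -2 + q - q t$)
$S = 2085$ ($S = 1509 + 576 = 2085$)
$\left(2749 + S\right) \left(-1543 + l{\left(45,-59 \right)}\right) = \left(2749 + 2085\right) \left(-1543 - \left(-43 - 2655\right)\right) = 4834 \left(-1543 + \left(-2 + 45 + 2655\right)\right) = 4834 \left(-1543 + 2698\right) = 4834 \cdot 1155 = 5583270$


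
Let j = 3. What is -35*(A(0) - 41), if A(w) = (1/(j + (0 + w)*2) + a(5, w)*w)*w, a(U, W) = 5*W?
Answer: 1435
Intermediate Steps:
A(w) = w*(1/(3 + 2*w) + 5*w²) (A(w) = (1/(3 + (0 + w)*2) + (5*w)*w)*w = (1/(3 + w*2) + 5*w²)*w = (1/(3 + 2*w) + 5*w²)*w = w*(1/(3 + 2*w) + 5*w²))
-35*(A(0) - 41) = -35*((0 + 10*0⁴ + 15*0³)/(3 + 2*0) - 41) = -35*((0 + 10*0 + 15*0)/(3 + 0) - 41) = -35*((0 + 0 + 0)/3 - 41) = -35*((⅓)*0 - 41) = -35*(0 - 41) = -35*(-41) = 1435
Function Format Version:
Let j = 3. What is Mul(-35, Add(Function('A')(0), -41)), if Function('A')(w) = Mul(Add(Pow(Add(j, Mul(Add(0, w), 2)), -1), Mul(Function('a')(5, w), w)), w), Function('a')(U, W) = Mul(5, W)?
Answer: 1435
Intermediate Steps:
Function('A')(w) = Mul(w, Add(Pow(Add(3, Mul(2, w)), -1), Mul(5, Pow(w, 2)))) (Function('A')(w) = Mul(Add(Pow(Add(3, Mul(Add(0, w), 2)), -1), Mul(Mul(5, w), w)), w) = Mul(Add(Pow(Add(3, Mul(w, 2)), -1), Mul(5, Pow(w, 2))), w) = Mul(Add(Pow(Add(3, Mul(2, w)), -1), Mul(5, Pow(w, 2))), w) = Mul(w, Add(Pow(Add(3, Mul(2, w)), -1), Mul(5, Pow(w, 2)))))
Mul(-35, Add(Function('A')(0), -41)) = Mul(-35, Add(Mul(Pow(Add(3, Mul(2, 0)), -1), Add(0, Mul(10, Pow(0, 4)), Mul(15, Pow(0, 3)))), -41)) = Mul(-35, Add(Mul(Pow(Add(3, 0), -1), Add(0, Mul(10, 0), Mul(15, 0))), -41)) = Mul(-35, Add(Mul(Pow(3, -1), Add(0, 0, 0)), -41)) = Mul(-35, Add(Mul(Rational(1, 3), 0), -41)) = Mul(-35, Add(0, -41)) = Mul(-35, -41) = 1435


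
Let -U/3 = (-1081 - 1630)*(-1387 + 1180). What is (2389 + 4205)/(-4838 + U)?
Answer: -6594/1688369 ≈ -0.0039055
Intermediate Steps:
U = -1683531 (U = -3*(-1081 - 1630)*(-1387 + 1180) = -(-8133)*(-207) = -3*561177 = -1683531)
(2389 + 4205)/(-4838 + U) = (2389 + 4205)/(-4838 - 1683531) = 6594/(-1688369) = 6594*(-1/1688369) = -6594/1688369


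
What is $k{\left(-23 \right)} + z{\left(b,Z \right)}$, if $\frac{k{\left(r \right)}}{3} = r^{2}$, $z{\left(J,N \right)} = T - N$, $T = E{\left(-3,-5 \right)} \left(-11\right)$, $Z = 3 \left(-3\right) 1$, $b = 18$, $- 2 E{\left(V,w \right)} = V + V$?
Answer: $1563$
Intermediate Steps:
$E{\left(V,w \right)} = - V$ ($E{\left(V,w \right)} = - \frac{V + V}{2} = - \frac{2 V}{2} = - V$)
$Z = -9$ ($Z = \left(-9\right) 1 = -9$)
$T = -33$ ($T = \left(-1\right) \left(-3\right) \left(-11\right) = 3 \left(-11\right) = -33$)
$z{\left(J,N \right)} = -33 - N$
$k{\left(r \right)} = 3 r^{2}$
$k{\left(-23 \right)} + z{\left(b,Z \right)} = 3 \left(-23\right)^{2} - 24 = 3 \cdot 529 + \left(-33 + 9\right) = 1587 - 24 = 1563$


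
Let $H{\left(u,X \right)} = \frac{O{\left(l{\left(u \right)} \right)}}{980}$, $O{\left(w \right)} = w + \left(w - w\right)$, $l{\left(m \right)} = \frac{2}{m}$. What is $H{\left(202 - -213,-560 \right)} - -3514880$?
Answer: $\frac{714750848001}{203350} \approx 3.5149 \cdot 10^{6}$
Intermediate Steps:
$O{\left(w \right)} = w$ ($O{\left(w \right)} = w + 0 = w$)
$H{\left(u,X \right)} = \frac{1}{490 u}$ ($H{\left(u,X \right)} = \frac{2 \frac{1}{u}}{980} = \frac{2}{u} \frac{1}{980} = \frac{1}{490 u}$)
$H{\left(202 - -213,-560 \right)} - -3514880 = \frac{1}{490 \left(202 - -213\right)} - -3514880 = \frac{1}{490 \left(202 + 213\right)} + 3514880 = \frac{1}{490 \cdot 415} + 3514880 = \frac{1}{490} \cdot \frac{1}{415} + 3514880 = \frac{1}{203350} + 3514880 = \frac{714750848001}{203350}$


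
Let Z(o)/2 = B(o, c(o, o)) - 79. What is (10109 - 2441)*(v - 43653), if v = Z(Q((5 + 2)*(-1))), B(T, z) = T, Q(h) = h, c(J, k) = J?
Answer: -336050100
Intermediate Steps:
Z(o) = -158 + 2*o (Z(o) = 2*(o - 79) = 2*(-79 + o) = -158 + 2*o)
v = -172 (v = -158 + 2*((5 + 2)*(-1)) = -158 + 2*(7*(-1)) = -158 + 2*(-7) = -158 - 14 = -172)
(10109 - 2441)*(v - 43653) = (10109 - 2441)*(-172 - 43653) = 7668*(-43825) = -336050100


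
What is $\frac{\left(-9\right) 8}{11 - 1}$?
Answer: $- \frac{36}{5} \approx -7.2$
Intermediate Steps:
$\frac{\left(-9\right) 8}{11 - 1} = - \frac{72}{10} = \left(-72\right) \frac{1}{10} = - \frac{36}{5}$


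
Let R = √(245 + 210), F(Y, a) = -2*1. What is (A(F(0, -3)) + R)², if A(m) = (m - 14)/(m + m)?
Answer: (4 + √455)² ≈ 641.65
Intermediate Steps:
F(Y, a) = -2
A(m) = (-14 + m)/(2*m) (A(m) = (-14 + m)/((2*m)) = (-14 + m)*(1/(2*m)) = (-14 + m)/(2*m))
R = √455 ≈ 21.331
(A(F(0, -3)) + R)² = ((½)*(-14 - 2)/(-2) + √455)² = ((½)*(-½)*(-16) + √455)² = (4 + √455)²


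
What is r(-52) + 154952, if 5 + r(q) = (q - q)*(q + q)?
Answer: 154947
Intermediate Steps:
r(q) = -5 (r(q) = -5 + (q - q)*(q + q) = -5 + 0*(2*q) = -5 + 0 = -5)
r(-52) + 154952 = -5 + 154952 = 154947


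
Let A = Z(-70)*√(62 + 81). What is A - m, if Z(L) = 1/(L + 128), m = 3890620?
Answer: -3890620 + √143/58 ≈ -3.8906e+6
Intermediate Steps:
Z(L) = 1/(128 + L)
A = √143/58 (A = √(62 + 81)/(128 - 70) = √143/58 ≈ 0.20618)
A - m = √143/58 - 1*3890620 = √143/58 - 3890620 = -3890620 + √143/58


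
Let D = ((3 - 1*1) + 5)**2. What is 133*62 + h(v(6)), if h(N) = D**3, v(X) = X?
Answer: 125895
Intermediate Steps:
D = 49 (D = ((3 - 1) + 5)**2 = (2 + 5)**2 = 7**2 = 49)
h(N) = 117649 (h(N) = 49**3 = 117649)
133*62 + h(v(6)) = 133*62 + 117649 = 8246 + 117649 = 125895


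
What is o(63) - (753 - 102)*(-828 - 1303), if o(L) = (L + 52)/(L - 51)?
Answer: 16647487/12 ≈ 1.3873e+6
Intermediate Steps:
o(L) = (52 + L)/(-51 + L)
o(63) - (753 - 102)*(-828 - 1303) = (52 + 63)/(-51 + 63) - (753 - 102)*(-828 - 1303) = 115/12 - 651*(-2131) = (1/12)*115 - 1*(-1387281) = 115/12 + 1387281 = 16647487/12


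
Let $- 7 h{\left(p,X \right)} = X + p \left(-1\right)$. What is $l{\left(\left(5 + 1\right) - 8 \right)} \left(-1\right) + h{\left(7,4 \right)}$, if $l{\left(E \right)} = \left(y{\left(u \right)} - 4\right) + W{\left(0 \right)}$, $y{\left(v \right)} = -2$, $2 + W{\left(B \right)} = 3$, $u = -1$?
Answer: $\frac{38}{7} \approx 5.4286$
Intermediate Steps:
$W{\left(B \right)} = 1$ ($W{\left(B \right)} = -2 + 3 = 1$)
$h{\left(p,X \right)} = - \frac{X}{7} + \frac{p}{7}$ ($h{\left(p,X \right)} = - \frac{X + p \left(-1\right)}{7} = - \frac{X - p}{7} = - \frac{X}{7} + \frac{p}{7}$)
$l{\left(E \right)} = -5$ ($l{\left(E \right)} = \left(-2 - 4\right) + 1 = -6 + 1 = -5$)
$l{\left(\left(5 + 1\right) - 8 \right)} \left(-1\right) + h{\left(7,4 \right)} = \left(-5\right) \left(-1\right) + \left(\left(- \frac{1}{7}\right) 4 + \frac{1}{7} \cdot 7\right) = 5 + \left(- \frac{4}{7} + 1\right) = 5 + \frac{3}{7} = \frac{38}{7}$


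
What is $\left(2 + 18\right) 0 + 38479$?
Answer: $38479$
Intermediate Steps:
$\left(2 + 18\right) 0 + 38479 = 20 \cdot 0 + 38479 = 0 + 38479 = 38479$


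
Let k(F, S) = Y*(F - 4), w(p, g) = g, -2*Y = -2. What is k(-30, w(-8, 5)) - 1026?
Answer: -1060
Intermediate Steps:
Y = 1 (Y = -½*(-2) = 1)
k(F, S) = -4 + F (k(F, S) = 1*(F - 4) = 1*(-4 + F) = -4 + F)
k(-30, w(-8, 5)) - 1026 = (-4 - 30) - 1026 = -34 - 1026 = -1060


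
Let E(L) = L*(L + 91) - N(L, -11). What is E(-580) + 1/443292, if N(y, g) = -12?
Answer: 125731796545/443292 ≈ 2.8363e+5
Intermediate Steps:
E(L) = 12 + L*(91 + L) (E(L) = L*(L + 91) - 1*(-12) = L*(91 + L) + 12 = 12 + L*(91 + L))
E(-580) + 1/443292 = (12 + (-580)² + 91*(-580)) + 1/443292 = (12 + 336400 - 52780) + 1/443292 = 283632 + 1/443292 = 125731796545/443292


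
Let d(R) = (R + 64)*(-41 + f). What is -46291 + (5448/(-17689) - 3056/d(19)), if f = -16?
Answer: -203890044667/4404561 ≈ -46291.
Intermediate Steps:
d(R) = -3648 - 57*R (d(R) = (R + 64)*(-41 - 16) = (64 + R)*(-57) = -3648 - 57*R)
-46291 + (5448/(-17689) - 3056/d(19)) = -46291 + (5448/(-17689) - 3056/(-3648 - 57*19)) = -46291 + (5448*(-1/17689) - 3056/(-3648 - 1083)) = -46291 + (-5448/17689 - 3056/(-4731)) = -46291 + (-5448/17689 - 3056*(-1/4731)) = -46291 + (-5448/17689 + 3056/4731) = -46291 + 1488584/4404561 = -203890044667/4404561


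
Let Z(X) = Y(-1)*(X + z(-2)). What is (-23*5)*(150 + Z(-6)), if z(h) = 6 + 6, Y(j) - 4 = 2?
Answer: -21390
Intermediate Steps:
Y(j) = 6 (Y(j) = 4 + 2 = 6)
z(h) = 12
Z(X) = 72 + 6*X (Z(X) = 6*(X + 12) = 6*(12 + X) = 72 + 6*X)
(-23*5)*(150 + Z(-6)) = (-23*5)*(150 + (72 + 6*(-6))) = -115*(150 + (72 - 36)) = -115*(150 + 36) = -115*186 = -21390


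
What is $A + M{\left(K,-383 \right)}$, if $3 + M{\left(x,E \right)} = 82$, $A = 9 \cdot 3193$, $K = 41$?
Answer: $28816$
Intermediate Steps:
$A = 28737$
$M{\left(x,E \right)} = 79$ ($M{\left(x,E \right)} = -3 + 82 = 79$)
$A + M{\left(K,-383 \right)} = 28737 + 79 = 28816$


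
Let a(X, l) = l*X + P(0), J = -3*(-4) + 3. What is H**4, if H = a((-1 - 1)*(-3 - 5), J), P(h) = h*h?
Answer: 3317760000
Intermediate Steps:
P(h) = h**2
J = 15 (J = 12 + 3 = 15)
a(X, l) = X*l (a(X, l) = l*X + 0**2 = X*l + 0 = X*l)
H = 240 (H = ((-1 - 1)*(-3 - 5))*15 = -2*(-8)*15 = 16*15 = 240)
H**4 = 240**4 = 3317760000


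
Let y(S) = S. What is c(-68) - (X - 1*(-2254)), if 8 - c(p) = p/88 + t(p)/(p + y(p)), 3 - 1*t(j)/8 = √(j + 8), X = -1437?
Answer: -302211/374 - 2*I*√15/17 ≈ -808.05 - 0.45565*I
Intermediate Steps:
t(j) = 24 - 8*√(8 + j) (t(j) = 24 - 8*√(j + 8) = 24 - 8*√(8 + j))
c(p) = 8 - p/88 - (24 - 8*√(8 + p))/(2*p) (c(p) = 8 - (p/88 + (24 - 8*√(8 + p))/(p + p)) = 8 - (p*(1/88) + (24 - 8*√(8 + p))/((2*p))) = 8 - (p/88 + (24 - 8*√(8 + p))*(1/(2*p))) = 8 - (p/88 + (24 - 8*√(8 + p))/(2*p)) = 8 + (-p/88 - (24 - 8*√(8 + p))/(2*p)) = 8 - p/88 - (24 - 8*√(8 + p))/(2*p))
c(-68) - (X - 1*(-2254)) = (8 - 12/(-68) - 1/88*(-68) + 4*√(8 - 68)/(-68)) - (-1437 - 1*(-2254)) = (8 - 12*(-1/68) + 17/22 + 4*(-1/68)*√(-60)) - (-1437 + 2254) = (8 + 3/17 + 17/22 + 4*(-1/68)*(2*I*√15)) - 1*817 = (8 + 3/17 + 17/22 - 2*I*√15/17) - 817 = (3347/374 - 2*I*√15/17) - 817 = -302211/374 - 2*I*√15/17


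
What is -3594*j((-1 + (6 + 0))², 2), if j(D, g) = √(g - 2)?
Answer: 0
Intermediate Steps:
j(D, g) = √(-2 + g)
-3594*j((-1 + (6 + 0))², 2) = -3594*√(-2 + 2) = -3594*√0 = -3594*0 = 0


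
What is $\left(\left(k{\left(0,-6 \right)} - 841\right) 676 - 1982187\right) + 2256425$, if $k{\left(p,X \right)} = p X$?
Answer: $-294278$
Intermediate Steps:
$k{\left(p,X \right)} = X p$
$\left(\left(k{\left(0,-6 \right)} - 841\right) 676 - 1982187\right) + 2256425 = \left(\left(\left(-6\right) 0 - 841\right) 676 - 1982187\right) + 2256425 = \left(\left(0 - 841\right) 676 - 1982187\right) + 2256425 = \left(\left(-841\right) 676 - 1982187\right) + 2256425 = \left(-568516 - 1982187\right) + 2256425 = -2550703 + 2256425 = -294278$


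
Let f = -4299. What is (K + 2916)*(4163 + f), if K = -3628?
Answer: 96832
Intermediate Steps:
(K + 2916)*(4163 + f) = (-3628 + 2916)*(4163 - 4299) = -712*(-136) = 96832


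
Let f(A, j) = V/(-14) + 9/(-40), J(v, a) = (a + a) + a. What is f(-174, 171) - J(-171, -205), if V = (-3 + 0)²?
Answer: 171957/280 ≈ 614.13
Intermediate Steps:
J(v, a) = 3*a (J(v, a) = 2*a + a = 3*a)
V = 9 (V = (-3)² = 9)
f(A, j) = -243/280 (f(A, j) = 9/(-14) + 9/(-40) = 9*(-1/14) + 9*(-1/40) = -9/14 - 9/40 = -243/280)
f(-174, 171) - J(-171, -205) = -243/280 - 3*(-205) = -243/280 - 1*(-615) = -243/280 + 615 = 171957/280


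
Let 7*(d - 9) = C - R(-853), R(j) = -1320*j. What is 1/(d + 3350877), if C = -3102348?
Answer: 1/2746842 ≈ 3.6405e-7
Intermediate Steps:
d = -604035 (d = 9 + (-3102348 - (-1320)*(-853))/7 = 9 + (-3102348 - 1*1125960)/7 = 9 + (-3102348 - 1125960)/7 = 9 + (⅐)*(-4228308) = 9 - 604044 = -604035)
1/(d + 3350877) = 1/(-604035 + 3350877) = 1/2746842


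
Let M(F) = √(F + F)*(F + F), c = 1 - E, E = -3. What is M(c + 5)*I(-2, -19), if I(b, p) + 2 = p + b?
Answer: -1242*√2 ≈ -1756.5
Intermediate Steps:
c = 4 (c = 1 - 1*(-3) = 1 + 3 = 4)
I(b, p) = -2 + b + p (I(b, p) = -2 + (p + b) = -2 + (b + p) = -2 + b + p)
M(F) = 2*√2*F^(3/2) (M(F) = √(2*F)*(2*F) = (√2*√F)*(2*F) = 2*√2*F^(3/2))
M(c + 5)*I(-2, -19) = (2*√2*(4 + 5)^(3/2))*(-2 - 2 - 19) = (2*√2*9^(3/2))*(-23) = (2*√2*27)*(-23) = (54*√2)*(-23) = -1242*√2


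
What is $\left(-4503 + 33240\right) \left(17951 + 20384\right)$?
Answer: $1101632895$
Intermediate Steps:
$\left(-4503 + 33240\right) \left(17951 + 20384\right) = 28737 \cdot 38335 = 1101632895$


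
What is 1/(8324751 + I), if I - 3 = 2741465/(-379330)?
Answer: 75866/631565238671 ≈ 1.2012e-7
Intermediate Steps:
I = -320695/75866 (I = 3 + 2741465/(-379330) = 3 + 2741465*(-1/379330) = 3 - 548293/75866 = -320695/75866 ≈ -4.2271)
1/(8324751 + I) = 1/(8324751 - 320695/75866) = 1/(631565238671/75866) = 75866/631565238671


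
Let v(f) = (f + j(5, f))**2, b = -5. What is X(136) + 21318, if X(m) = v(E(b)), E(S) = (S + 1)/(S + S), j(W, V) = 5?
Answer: 533679/25 ≈ 21347.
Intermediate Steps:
E(S) = (1 + S)/(2*S) (E(S) = (1 + S)/((2*S)) = (1 + S)*(1/(2*S)) = (1 + S)/(2*S))
v(f) = (5 + f)**2 (v(f) = (f + 5)**2 = (5 + f)**2)
X(m) = 729/25 (X(m) = (5 + (1/2)*(1 - 5)/(-5))**2 = (5 + (1/2)*(-1/5)*(-4))**2 = (5 + 2/5)**2 = (27/5)**2 = 729/25)
X(136) + 21318 = 729/25 + 21318 = 533679/25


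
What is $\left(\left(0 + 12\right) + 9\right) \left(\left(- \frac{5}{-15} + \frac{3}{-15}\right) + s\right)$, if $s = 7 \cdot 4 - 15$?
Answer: $\frac{1379}{5} \approx 275.8$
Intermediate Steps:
$s = 13$ ($s = 28 - 15 = 13$)
$\left(\left(0 + 12\right) + 9\right) \left(\left(- \frac{5}{-15} + \frac{3}{-15}\right) + s\right) = \left(\left(0 + 12\right) + 9\right) \left(\left(- \frac{5}{-15} + \frac{3}{-15}\right) + 13\right) = \left(12 + 9\right) \left(\left(\left(-5\right) \left(- \frac{1}{15}\right) + 3 \left(- \frac{1}{15}\right)\right) + 13\right) = 21 \left(\left(\frac{1}{3} - \frac{1}{5}\right) + 13\right) = 21 \left(\frac{2}{15} + 13\right) = 21 \cdot \frac{197}{15} = \frac{1379}{5}$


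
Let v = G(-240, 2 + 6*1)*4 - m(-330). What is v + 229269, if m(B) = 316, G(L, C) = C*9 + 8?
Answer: 229273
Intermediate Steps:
G(L, C) = 8 + 9*C (G(L, C) = 9*C + 8 = 8 + 9*C)
v = 4 (v = (8 + 9*(2 + 6*1))*4 - 1*316 = (8 + 9*(2 + 6))*4 - 316 = (8 + 9*8)*4 - 316 = (8 + 72)*4 - 316 = 80*4 - 316 = 320 - 316 = 4)
v + 229269 = 4 + 229269 = 229273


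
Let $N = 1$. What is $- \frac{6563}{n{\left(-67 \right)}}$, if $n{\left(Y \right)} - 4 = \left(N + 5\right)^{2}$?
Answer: $- \frac{6563}{40} \approx -164.07$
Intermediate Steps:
$n{\left(Y \right)} = 40$ ($n{\left(Y \right)} = 4 + \left(1 + 5\right)^{2} = 4 + 6^{2} = 4 + 36 = 40$)
$- \frac{6563}{n{\left(-67 \right)}} = - \frac{6563}{40}$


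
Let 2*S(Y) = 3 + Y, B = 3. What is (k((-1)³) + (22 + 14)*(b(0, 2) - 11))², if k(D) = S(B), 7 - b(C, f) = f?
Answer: 45369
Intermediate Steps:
b(C, f) = 7 - f
S(Y) = 3/2 + Y/2 (S(Y) = (3 + Y)/2 = 3/2 + Y/2)
k(D) = 3 (k(D) = 3/2 + (½)*3 = 3/2 + 3/2 = 3)
(k((-1)³) + (22 + 14)*(b(0, 2) - 11))² = (3 + (22 + 14)*((7 - 1*2) - 11))² = (3 + 36*((7 - 2) - 11))² = (3 + 36*(5 - 11))² = (3 + 36*(-6))² = (3 - 216)² = (-213)² = 45369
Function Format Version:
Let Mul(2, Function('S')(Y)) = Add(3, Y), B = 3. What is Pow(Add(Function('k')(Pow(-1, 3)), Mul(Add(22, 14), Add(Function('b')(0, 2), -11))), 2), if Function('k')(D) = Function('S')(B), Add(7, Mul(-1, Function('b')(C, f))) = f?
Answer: 45369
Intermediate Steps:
Function('b')(C, f) = Add(7, Mul(-1, f))
Function('S')(Y) = Add(Rational(3, 2), Mul(Rational(1, 2), Y)) (Function('S')(Y) = Mul(Rational(1, 2), Add(3, Y)) = Add(Rational(3, 2), Mul(Rational(1, 2), Y)))
Function('k')(D) = 3 (Function('k')(D) = Add(Rational(3, 2), Mul(Rational(1, 2), 3)) = Add(Rational(3, 2), Rational(3, 2)) = 3)
Pow(Add(Function('k')(Pow(-1, 3)), Mul(Add(22, 14), Add(Function('b')(0, 2), -11))), 2) = Pow(Add(3, Mul(Add(22, 14), Add(Add(7, Mul(-1, 2)), -11))), 2) = Pow(Add(3, Mul(36, Add(Add(7, -2), -11))), 2) = Pow(Add(3, Mul(36, Add(5, -11))), 2) = Pow(Add(3, Mul(36, -6)), 2) = Pow(Add(3, -216), 2) = Pow(-213, 2) = 45369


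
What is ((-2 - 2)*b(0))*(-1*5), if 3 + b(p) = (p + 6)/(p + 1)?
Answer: 60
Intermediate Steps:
b(p) = -3 + (6 + p)/(1 + p) (b(p) = -3 + (p + 6)/(p + 1) = -3 + (6 + p)/(1 + p))
((-2 - 2)*b(0))*(-1*5) = ((-2 - 2)*((3 - 2*0)/(1 + 0)))*(-1*5) = -4*(3 + 0)/1*(-5) = -4*3*(-5) = -12*(-5) = 60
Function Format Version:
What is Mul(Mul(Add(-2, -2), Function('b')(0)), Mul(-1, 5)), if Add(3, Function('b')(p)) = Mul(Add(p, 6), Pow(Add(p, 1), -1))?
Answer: 60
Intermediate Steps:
Function('b')(p) = Add(-3, Mul(Pow(Add(1, p), -1), Add(6, p))) (Function('b')(p) = Add(-3, Mul(Add(p, 6), Pow(Add(p, 1), -1))) = Add(-3, Mul(Add(6, p), Pow(Add(1, p), -1))) = Add(-3, Mul(Pow(Add(1, p), -1), Add(6, p))))
Mul(Mul(Add(-2, -2), Function('b')(0)), Mul(-1, 5)) = Mul(Mul(Add(-2, -2), Mul(Pow(Add(1, 0), -1), Add(3, Mul(-2, 0)))), Mul(-1, 5)) = Mul(Mul(-4, Mul(Pow(1, -1), Add(3, 0))), -5) = Mul(Mul(-4, Mul(1, 3)), -5) = Mul(Mul(-4, 3), -5) = Mul(-12, -5) = 60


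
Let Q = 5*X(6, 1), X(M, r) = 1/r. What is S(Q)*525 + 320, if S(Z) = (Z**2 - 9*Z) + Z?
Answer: -7555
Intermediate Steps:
X(M, r) = 1/r
Q = 5 (Q = 5/1 = 5*1 = 5)
S(Z) = Z**2 - 8*Z
S(Q)*525 + 320 = (5*(-8 + 5))*525 + 320 = (5*(-3))*525 + 320 = -15*525 + 320 = -7875 + 320 = -7555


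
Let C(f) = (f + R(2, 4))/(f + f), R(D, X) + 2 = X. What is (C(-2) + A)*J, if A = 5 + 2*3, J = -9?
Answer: -99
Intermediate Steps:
R(D, X) = -2 + X
A = 11 (A = 5 + 6 = 11)
C(f) = (2 + f)/(2*f) (C(f) = (f + (-2 + 4))/(f + f) = (f + 2)/((2*f)) = (2 + f)*(1/(2*f)) = (2 + f)/(2*f))
(C(-2) + A)*J = ((½)*(2 - 2)/(-2) + 11)*(-9) = ((½)*(-½)*0 + 11)*(-9) = (0 + 11)*(-9) = 11*(-9) = -99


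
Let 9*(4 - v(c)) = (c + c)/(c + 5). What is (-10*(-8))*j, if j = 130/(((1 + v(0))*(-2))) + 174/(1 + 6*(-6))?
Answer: -10064/7 ≈ -1437.7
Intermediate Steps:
v(c) = 4 - 2*c/(9*(5 + c)) (v(c) = 4 - (c + c)/(9*(c + 5)) = 4 - 2*c/(9*(5 + c)))
j = -629/35 (j = 130/(((1 + 2*(90 + 17*0)/(9*(5 + 0)))*(-2))) + 174/(1 + 6*(-6)) = 130/(((1 + (2/9)*(90 + 0)/5)*(-2))) + 174/(1 - 36) = 130/(((1 + (2/9)*(⅕)*90)*(-2))) + 174/(-35) = 130/(((1 + 4)*(-2))) + 174*(-1/35) = 130/((5*(-2))) - 174/35 = 130/(-10) - 174/35 = 130*(-⅒) - 174/35 = -13 - 174/35 = -629/35 ≈ -17.971)
(-10*(-8))*j = -10*(-8)*(-629/35) = 80*(-629/35) = -10064/7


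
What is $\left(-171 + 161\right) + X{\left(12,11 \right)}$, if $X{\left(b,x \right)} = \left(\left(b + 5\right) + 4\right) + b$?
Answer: $23$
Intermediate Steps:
$X{\left(b,x \right)} = 9 + 2 b$ ($X{\left(b,x \right)} = \left(\left(5 + b\right) + 4\right) + b = \left(9 + b\right) + b = 9 + 2 b$)
$\left(-171 + 161\right) + X{\left(12,11 \right)} = \left(-171 + 161\right) + \left(9 + 2 \cdot 12\right) = -10 + \left(9 + 24\right) = -10 + 33 = 23$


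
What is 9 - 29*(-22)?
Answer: 647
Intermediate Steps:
9 - 29*(-22) = 9 + 638 = 647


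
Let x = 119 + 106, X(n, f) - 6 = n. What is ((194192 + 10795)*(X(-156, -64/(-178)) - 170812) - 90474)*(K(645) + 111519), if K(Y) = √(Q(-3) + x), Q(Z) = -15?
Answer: -3908192049913392 - 35045077968*√210 ≈ -3.9087e+15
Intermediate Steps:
X(n, f) = 6 + n
x = 225
K(Y) = √210 (K(Y) = √(-15 + 225) = √210)
((194192 + 10795)*(X(-156, -64/(-178)) - 170812) - 90474)*(K(645) + 111519) = ((194192 + 10795)*((6 - 156) - 170812) - 90474)*(√210 + 111519) = (204987*(-150 - 170812) - 90474)*(111519 + √210) = (204987*(-170962) - 90474)*(111519 + √210) = (-35044987494 - 90474)*(111519 + √210) = -35045077968*(111519 + √210) = -3908192049913392 - 35045077968*√210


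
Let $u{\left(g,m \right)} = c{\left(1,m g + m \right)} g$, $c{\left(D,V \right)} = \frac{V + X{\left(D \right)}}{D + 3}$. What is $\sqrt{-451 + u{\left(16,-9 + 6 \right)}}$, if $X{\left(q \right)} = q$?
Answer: $i \sqrt{651} \approx 25.515 i$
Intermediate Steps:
$c{\left(D,V \right)} = \frac{D + V}{3 + D}$ ($c{\left(D,V \right)} = \frac{V + D}{D + 3} = \frac{D + V}{3 + D}$)
$u{\left(g,m \right)} = g \left(\frac{1}{4} + \frac{m}{4} + \frac{g m}{4}\right)$ ($u{\left(g,m \right)} = \frac{1 + \left(m g + m\right)}{3 + 1} g = \frac{1 + \left(g m + m\right)}{4} g = \frac{1 + \left(m + g m\right)}{4} g = \frac{1 + m + g m}{4} g = \left(\frac{1}{4} + \frac{m}{4} + \frac{g m}{4}\right) g = g \left(\frac{1}{4} + \frac{m}{4} + \frac{g m}{4}\right)$)
$\sqrt{-451 + u{\left(16,-9 + 6 \right)}} = \sqrt{-451 + \frac{1}{4} \cdot 16 \left(1 + \left(-9 + 6\right) \left(1 + 16\right)\right)} = \sqrt{-451 + \frac{1}{4} \cdot 16 \left(1 - 51\right)} = \sqrt{-451 + \frac{1}{4} \cdot 16 \left(-50\right)} = \sqrt{-451 - 200} = \sqrt{-651} = i \sqrt{651}$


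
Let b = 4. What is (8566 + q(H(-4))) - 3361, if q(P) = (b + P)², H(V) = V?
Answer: 5205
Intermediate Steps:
q(P) = (4 + P)²
(8566 + q(H(-4))) - 3361 = (8566 + (4 - 4)²) - 3361 = (8566 + 0²) - 3361 = (8566 + 0) - 3361 = 8566 - 3361 = 5205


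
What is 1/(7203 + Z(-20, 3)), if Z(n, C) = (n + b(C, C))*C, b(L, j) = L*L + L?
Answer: 1/7179 ≈ 0.00013930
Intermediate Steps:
b(L, j) = L + L**2 (b(L, j) = L**2 + L = L + L**2)
Z(n, C) = C*(n + C*(1 + C)) (Z(n, C) = (n + C*(1 + C))*C = C*(n + C*(1 + C)))
1/(7203 + Z(-20, 3)) = 1/(7203 + 3*(-20 + 3*(1 + 3))) = 1/(7203 + 3*(-20 + 3*4)) = 1/(7203 + 3*(-20 + 12)) = 1/(7203 + 3*(-8)) = 1/(7203 - 24) = 1/7179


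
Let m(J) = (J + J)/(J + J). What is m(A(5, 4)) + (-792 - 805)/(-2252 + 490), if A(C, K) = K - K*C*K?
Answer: 3359/1762 ≈ 1.9064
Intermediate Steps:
A(C, K) = K - C*K**2 (A(C, K) = K - C*K*K = K - C*K**2)
m(J) = 1 (m(J) = (2*J)/((2*J)) = (2*J)*(1/(2*J)) = 1)
m(A(5, 4)) + (-792 - 805)/(-2252 + 490) = 1 + (-792 - 805)/(-2252 + 490) = 1 - 1597/(-1762) = 1 - 1597*(-1/1762) = 1 + 1597/1762 = 3359/1762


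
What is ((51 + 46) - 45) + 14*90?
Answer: 1312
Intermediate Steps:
((51 + 46) - 45) + 14*90 = (97 - 45) + 1260 = 52 + 1260 = 1312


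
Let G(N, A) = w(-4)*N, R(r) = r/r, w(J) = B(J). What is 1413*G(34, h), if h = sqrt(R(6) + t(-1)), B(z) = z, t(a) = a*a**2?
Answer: -192168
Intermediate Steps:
t(a) = a**3
w(J) = J
R(r) = 1
h = 0 (h = sqrt(1 + (-1)**3) = sqrt(1 - 1) = sqrt(0) = 0)
G(N, A) = -4*N
1413*G(34, h) = 1413*(-4*34) = 1413*(-136) = -192168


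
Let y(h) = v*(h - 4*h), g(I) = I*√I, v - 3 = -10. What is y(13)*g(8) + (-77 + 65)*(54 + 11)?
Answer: -780 + 4368*√2 ≈ 5397.3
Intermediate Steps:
v = -7 (v = 3 - 10 = -7)
g(I) = I^(3/2)
y(h) = 21*h (y(h) = -7*(h - 4*h) = -(-21)*h = 21*h)
y(13)*g(8) + (-77 + 65)*(54 + 11) = (21*13)*8^(3/2) + (-77 + 65)*(54 + 11) = 273*(16*√2) - 12*65 = 4368*√2 - 780 = -780 + 4368*√2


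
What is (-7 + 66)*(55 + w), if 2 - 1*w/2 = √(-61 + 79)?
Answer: 3481 - 354*√2 ≈ 2980.4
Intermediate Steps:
w = 4 - 6*√2 (w = 4 - 2*√(-61 + 79) = 4 - 6*√2 ≈ -4.4853)
(-7 + 66)*(55 + w) = (-7 + 66)*(55 + (4 - 6*√2)) = 59*(59 - 6*√2) = 3481 - 354*√2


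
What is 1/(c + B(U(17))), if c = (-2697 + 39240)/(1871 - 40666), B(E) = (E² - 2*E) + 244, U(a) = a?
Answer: 38795/19322162 ≈ 0.0020078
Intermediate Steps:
B(E) = 244 + E² - 2*E
c = -36543/38795 (c = 36543/(-38795) = 36543*(-1/38795) = -36543/38795 ≈ -0.94195)
1/(c + B(U(17))) = 1/(-36543/38795 + (244 + 17² - 2*17)) = 1/(-36543/38795 + (244 + 289 - 34)) = 1/(-36543/38795 + 499) = 1/(19322162/38795) = 38795/19322162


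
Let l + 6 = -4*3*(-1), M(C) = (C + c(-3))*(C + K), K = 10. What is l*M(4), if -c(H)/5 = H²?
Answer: -3444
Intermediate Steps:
c(H) = -5*H²
M(C) = (-45 + C)*(10 + C) (M(C) = (C - 5*(-3)²)*(C + 10) = (C - 5*9)*(10 + C) = (C - 45)*(10 + C) = (-45 + C)*(10 + C))
l = 6 (l = -6 - 4*3*(-1) = -6 - 12*(-1) = -6 + 12 = 6)
l*M(4) = 6*(-450 + 4² - 35*4) = 6*(-450 + 16 - 140) = 6*(-574) = -3444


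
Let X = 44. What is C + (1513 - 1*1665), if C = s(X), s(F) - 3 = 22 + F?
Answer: -83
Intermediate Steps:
s(F) = 25 + F (s(F) = 3 + (22 + F) = 25 + F)
C = 69 (C = 25 + 44 = 69)
C + (1513 - 1*1665) = 69 + (1513 - 1*1665) = 69 + (1513 - 1665) = 69 - 152 = -83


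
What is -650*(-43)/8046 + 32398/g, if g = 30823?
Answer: 561088579/124000929 ≈ 4.5249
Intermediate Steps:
-650*(-43)/8046 + 32398/g = -650*(-43)/8046 + 32398/30823 = 27950*(1/8046) + 32398*(1/30823) = 13975/4023 + 32398/30823 = 561088579/124000929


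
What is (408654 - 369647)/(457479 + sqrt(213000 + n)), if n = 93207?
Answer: 180251347/2114007366 - 39007*sqrt(34023)/69762243078 ≈ 0.085162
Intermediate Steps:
(408654 - 369647)/(457479 + sqrt(213000 + n)) = (408654 - 369647)/(457479 + sqrt(213000 + 93207)) = 39007/(457479 + sqrt(306207)) = 39007/(457479 + 3*sqrt(34023))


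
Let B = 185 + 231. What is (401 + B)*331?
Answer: 270427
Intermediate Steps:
B = 416
(401 + B)*331 = (401 + 416)*331 = 817*331 = 270427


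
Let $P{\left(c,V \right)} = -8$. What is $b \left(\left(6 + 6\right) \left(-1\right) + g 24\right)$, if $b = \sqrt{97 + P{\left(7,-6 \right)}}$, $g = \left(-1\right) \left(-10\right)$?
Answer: $228 \sqrt{89} \approx 2150.9$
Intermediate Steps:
$g = 10$
$b = \sqrt{89}$ ($b = \sqrt{97 - 8} = \sqrt{89} \approx 9.434$)
$b \left(\left(6 + 6\right) \left(-1\right) + g 24\right) = \sqrt{89} \left(\left(6 + 6\right) \left(-1\right) + 10 \cdot 24\right) = \sqrt{89} \left(12 \left(-1\right) + 240\right) = \sqrt{89} \left(-12 + 240\right) = \sqrt{89} \cdot 228 = 228 \sqrt{89}$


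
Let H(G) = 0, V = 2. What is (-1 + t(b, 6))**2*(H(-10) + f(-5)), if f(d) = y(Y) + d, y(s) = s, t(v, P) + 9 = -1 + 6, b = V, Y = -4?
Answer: -225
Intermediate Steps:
b = 2
t(v, P) = -4 (t(v, P) = -9 + (-1 + 6) = -9 + 5 = -4)
f(d) = -4 + d
(-1 + t(b, 6))**2*(H(-10) + f(-5)) = (-1 - 4)**2*(0 + (-4 - 5)) = (-5)**2*(0 - 9) = 25*(-9) = -225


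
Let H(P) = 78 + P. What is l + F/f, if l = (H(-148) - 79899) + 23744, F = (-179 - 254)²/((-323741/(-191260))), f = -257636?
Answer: -1172403335316060/20851834069 ≈ -56225.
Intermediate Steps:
F = 35859146140/323741 (F = (-433)²/((-323741*(-1/191260))) = 187489/(323741/191260) = 187489*(191260/323741) = 35859146140/323741 ≈ 1.1076e+5)
l = -56225 (l = ((78 - 148) - 79899) + 23744 = (-70 - 79899) + 23744 = -79969 + 23744 = -56225)
l + F/f = -56225 + (35859146140/323741)/(-257636) = -56225 + (35859146140/323741)*(-1/257636) = -56225 - 8964786535/20851834069 = -1172403335316060/20851834069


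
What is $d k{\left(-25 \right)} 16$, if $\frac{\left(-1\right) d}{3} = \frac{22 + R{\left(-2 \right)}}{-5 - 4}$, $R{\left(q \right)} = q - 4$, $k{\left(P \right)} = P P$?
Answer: $\frac{160000}{3} \approx 53333.0$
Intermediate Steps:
$k{\left(P \right)} = P^{2}$
$R{\left(q \right)} = -4 + q$
$d = \frac{16}{3}$ ($d = - 3 \frac{22 - 6}{-5 - 4} = - 3 \frac{22 - 6}{-9} = - 3 \cdot 16 \left(- \frac{1}{9}\right) = \left(-3\right) \left(- \frac{16}{9}\right) = \frac{16}{3} \approx 5.3333$)
$d k{\left(-25 \right)} 16 = \frac{16 \left(-25\right)^{2} \cdot 16}{3} = \frac{16 \cdot 625 \cdot 16}{3} = \frac{16}{3} \cdot 10000 = \frac{160000}{3}$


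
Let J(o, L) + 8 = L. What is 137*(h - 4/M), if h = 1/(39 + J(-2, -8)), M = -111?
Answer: 27811/2553 ≈ 10.893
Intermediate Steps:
J(o, L) = -8 + L
h = 1/23 (h = 1/(39 + (-8 - 8)) = 1/(39 - 16) = 1/23 ≈ 0.043478)
137*(h - 4/M) = 137*(1/23 - 4/(-111)) = 137*(1/23 - 4*(-1/111)) = 137*(1/23 + 4/111) = 137*(203/2553) = 27811/2553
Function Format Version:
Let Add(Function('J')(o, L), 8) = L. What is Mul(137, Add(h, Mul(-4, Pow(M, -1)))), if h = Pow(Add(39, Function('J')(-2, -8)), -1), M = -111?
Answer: Rational(27811, 2553) ≈ 10.893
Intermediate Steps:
Function('J')(o, L) = Add(-8, L)
h = Rational(1, 23) (h = Pow(Add(39, Add(-8, -8)), -1) = Pow(Add(39, -16), -1) = Pow(23, -1) = Rational(1, 23) ≈ 0.043478)
Mul(137, Add(h, Mul(-4, Pow(M, -1)))) = Mul(137, Add(Rational(1, 23), Mul(-4, Pow(-111, -1)))) = Mul(137, Add(Rational(1, 23), Mul(-4, Rational(-1, 111)))) = Mul(137, Add(Rational(1, 23), Rational(4, 111))) = Mul(137, Rational(203, 2553)) = Rational(27811, 2553)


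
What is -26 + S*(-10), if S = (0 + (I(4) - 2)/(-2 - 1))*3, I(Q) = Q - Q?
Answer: -46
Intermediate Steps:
I(Q) = 0
S = 2 (S = (0 + (0 - 2)/(-2 - 1))*3 = (0 - 2/(-3))*3 = (0 - 2*(-⅓))*3 = (0 + ⅔)*3 = (⅔)*3 = 2)
-26 + S*(-10) = -26 + 2*(-10) = -26 - 20 = -46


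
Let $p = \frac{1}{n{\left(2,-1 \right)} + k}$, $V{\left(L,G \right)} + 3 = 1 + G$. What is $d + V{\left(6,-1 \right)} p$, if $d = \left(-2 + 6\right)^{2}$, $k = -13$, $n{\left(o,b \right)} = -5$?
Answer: $\frac{97}{6} \approx 16.167$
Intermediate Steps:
$V{\left(L,G \right)} = -2 + G$ ($V{\left(L,G \right)} = -3 + \left(1 + G\right) = -2 + G$)
$p = - \frac{1}{18}$ ($p = \frac{1}{-5 - 13} = \frac{1}{-18} = - \frac{1}{18} \approx -0.055556$)
$d = 16$ ($d = 4^{2} = 16$)
$d + V{\left(6,-1 \right)} p = 16 + \left(-2 - 1\right) \left(- \frac{1}{18}\right) = 16 - - \frac{1}{6} = 16 + \frac{1}{6} = \frac{97}{6}$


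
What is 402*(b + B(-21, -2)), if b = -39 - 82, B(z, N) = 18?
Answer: -41406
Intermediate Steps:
b = -121
402*(b + B(-21, -2)) = 402*(-121 + 18) = 402*(-103) = -41406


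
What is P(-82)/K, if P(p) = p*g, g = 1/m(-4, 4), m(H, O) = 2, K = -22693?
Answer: 41/22693 ≈ 0.0018067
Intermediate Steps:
g = 1/2 ≈ 0.50000
P(p) = p/2 (P(p) = p*(1/2) = p/2)
P(-82)/K = ((1/2)*(-82))/(-22693) = -41*(-1/22693) = 41/22693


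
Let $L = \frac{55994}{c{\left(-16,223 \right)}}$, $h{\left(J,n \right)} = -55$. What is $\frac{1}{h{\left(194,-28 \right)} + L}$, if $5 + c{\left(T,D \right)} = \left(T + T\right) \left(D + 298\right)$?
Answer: $- \frac{16677}{973229} \approx -0.017136$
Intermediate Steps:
$c{\left(T,D \right)} = -5 + 2 T \left(298 + D\right)$ ($c{\left(T,D \right)} = -5 + \left(T + T\right) \left(D + 298\right) = -5 + 2 T \left(298 + D\right)$)
$L = - \frac{55994}{16677}$ ($L = \frac{55994}{-5 + 596 \left(-16\right) + 2 \cdot 223 \left(-16\right)} = \frac{55994}{-5 - 9536 - 7136} = \frac{55994}{-16677} = 55994 \left(- \frac{1}{16677}\right) = - \frac{55994}{16677} \approx -3.3576$)
$\frac{1}{h{\left(194,-28 \right)} + L} = \frac{1}{-55 - \frac{55994}{16677}} = \frac{1}{- \frac{973229}{16677}} = - \frac{16677}{973229}$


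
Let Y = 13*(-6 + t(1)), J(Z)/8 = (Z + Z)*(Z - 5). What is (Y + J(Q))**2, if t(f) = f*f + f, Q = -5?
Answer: 559504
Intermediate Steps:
J(Z) = 16*Z*(-5 + Z) (J(Z) = 8*((Z + Z)*(Z - 5)) = 8*((2*Z)*(-5 + Z)) = 8*(2*Z*(-5 + Z)) = 16*Z*(-5 + Z))
t(f) = f + f**2 (t(f) = f**2 + f = f + f**2)
Y = -52 (Y = 13*(-6 + 1*(1 + 1)) = 13*(-6 + 1*2) = 13*(-6 + 2) = 13*(-4) = -52)
(Y + J(Q))**2 = (-52 + 16*(-5)*(-5 - 5))**2 = (-52 + 16*(-5)*(-10))**2 = (-52 + 800)**2 = 748**2 = 559504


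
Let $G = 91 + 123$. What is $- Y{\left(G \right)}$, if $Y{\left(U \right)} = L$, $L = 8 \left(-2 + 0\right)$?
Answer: $16$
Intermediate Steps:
$G = 214$
$L = -16$ ($L = 8 \left(-2\right) = -16$)
$Y{\left(U \right)} = -16$
$- Y{\left(G \right)} = \left(-1\right) \left(-16\right) = 16$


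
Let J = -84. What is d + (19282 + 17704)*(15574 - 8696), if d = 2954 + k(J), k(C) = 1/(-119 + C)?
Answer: 51641710385/203 ≈ 2.5439e+8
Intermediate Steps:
d = 599661/203 (d = 2954 + 1/(-119 - 84) = 2954 + 1/(-203) = 2954 - 1/203 = 599661/203 ≈ 2954.0)
d + (19282 + 17704)*(15574 - 8696) = 599661/203 + (19282 + 17704)*(15574 - 8696) = 599661/203 + 36986*6878 = 599661/203 + 254389708 = 51641710385/203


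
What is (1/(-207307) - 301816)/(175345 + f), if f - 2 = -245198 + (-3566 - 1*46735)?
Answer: 62568569513/24908350664 ≈ 2.5120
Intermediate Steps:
f = -295497 (f = 2 + (-245198 + (-3566 - 1*46735)) = 2 + (-245198 + (-3566 - 46735)) = 2 + (-245198 - 50301) = 2 - 295499 = -295497)
(1/(-207307) - 301816)/(175345 + f) = (1/(-207307) - 301816)/(175345 - 295497) = (-1/207307 - 301816)/(-120152) = -62568569513/207307*(-1/120152) = 62568569513/24908350664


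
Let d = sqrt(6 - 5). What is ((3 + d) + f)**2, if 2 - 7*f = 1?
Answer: 841/49 ≈ 17.163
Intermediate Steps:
f = 1/7 (f = 2/7 - 1/7*1 = 2/7 - 1/7 = 1/7 ≈ 0.14286)
d = 1 (d = sqrt(1) = 1)
((3 + d) + f)**2 = ((3 + 1) + 1/7)**2 = (4 + 1/7)**2 = (29/7)**2 = 841/49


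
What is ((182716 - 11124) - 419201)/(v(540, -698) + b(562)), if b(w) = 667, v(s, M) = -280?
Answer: -247609/387 ≈ -639.82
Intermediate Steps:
((182716 - 11124) - 419201)/(v(540, -698) + b(562)) = ((182716 - 11124) - 419201)/(-280 + 667) = (171592 - 419201)/387 = -247609*1/387 = -247609/387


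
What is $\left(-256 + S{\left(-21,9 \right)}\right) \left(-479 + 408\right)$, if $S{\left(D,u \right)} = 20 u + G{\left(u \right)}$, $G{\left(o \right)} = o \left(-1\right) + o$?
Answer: $5396$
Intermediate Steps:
$G{\left(o \right)} = 0$ ($G{\left(o \right)} = - o + o = 0$)
$S{\left(D,u \right)} = 20 u$ ($S{\left(D,u \right)} = 20 u + 0 = 20 u$)
$\left(-256 + S{\left(-21,9 \right)}\right) \left(-479 + 408\right) = \left(-256 + 20 \cdot 9\right) \left(-479 + 408\right) = \left(-256 + 180\right) \left(-71\right) = \left(-76\right) \left(-71\right) = 5396$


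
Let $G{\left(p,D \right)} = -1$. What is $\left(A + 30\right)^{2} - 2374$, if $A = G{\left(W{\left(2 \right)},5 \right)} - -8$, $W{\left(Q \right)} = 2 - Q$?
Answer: $-1005$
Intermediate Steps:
$A = 7$ ($A = -1 - -8 = -1 + 8 = 7$)
$\left(A + 30\right)^{2} - 2374 = \left(7 + 30\right)^{2} - 2374 = 37^{2} - 2374 = 1369 - 2374 = -1005$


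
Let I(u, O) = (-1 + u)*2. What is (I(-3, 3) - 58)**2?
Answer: 4356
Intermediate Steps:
I(u, O) = -2 + 2*u
(I(-3, 3) - 58)**2 = ((-2 + 2*(-3)) - 58)**2 = ((-2 - 6) - 58)**2 = (-8 - 58)**2 = (-66)**2 = 4356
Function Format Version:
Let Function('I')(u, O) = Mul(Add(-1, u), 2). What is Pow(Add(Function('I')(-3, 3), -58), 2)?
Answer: 4356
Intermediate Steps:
Function('I')(u, O) = Add(-2, Mul(2, u))
Pow(Add(Function('I')(-3, 3), -58), 2) = Pow(Add(Add(-2, Mul(2, -3)), -58), 2) = Pow(Add(Add(-2, -6), -58), 2) = Pow(Add(-8, -58), 2) = Pow(-66, 2) = 4356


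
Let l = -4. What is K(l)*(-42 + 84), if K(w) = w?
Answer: -168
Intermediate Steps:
K(l)*(-42 + 84) = -4*(-42 + 84) = -4*42 = -168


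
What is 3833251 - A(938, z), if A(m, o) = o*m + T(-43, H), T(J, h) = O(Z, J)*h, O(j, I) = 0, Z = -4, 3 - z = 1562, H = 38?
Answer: 5295593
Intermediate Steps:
z = -1559 (z = 3 - 1*1562 = 3 - 1562 = -1559)
T(J, h) = 0 (T(J, h) = 0*h = 0)
A(m, o) = m*o (A(m, o) = o*m + 0 = m*o + 0 = m*o)
3833251 - A(938, z) = 3833251 - 938*(-1559) = 3833251 - 1*(-1462342) = 3833251 + 1462342 = 5295593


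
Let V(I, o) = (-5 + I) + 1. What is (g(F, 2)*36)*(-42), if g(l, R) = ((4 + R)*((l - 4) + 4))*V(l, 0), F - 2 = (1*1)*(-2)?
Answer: 0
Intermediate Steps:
F = 0 (F = 2 + (1*1)*(-2) = 2 + 1*(-2) = 2 - 2 = 0)
V(I, o) = -4 + I
g(l, R) = l*(-4 + l)*(4 + R) (g(l, R) = ((4 + R)*((l - 4) + 4))*(-4 + l) = ((4 + R)*((-4 + l) + 4))*(-4 + l) = ((4 + R)*l)*(-4 + l) = (l*(4 + R))*(-4 + l) = l*(-4 + l)*(4 + R))
(g(F, 2)*36)*(-42) = ((0*(-4 + 0)*(4 + 2))*36)*(-42) = ((0*(-4)*6)*36)*(-42) = (0*36)*(-42) = 0*(-42) = 0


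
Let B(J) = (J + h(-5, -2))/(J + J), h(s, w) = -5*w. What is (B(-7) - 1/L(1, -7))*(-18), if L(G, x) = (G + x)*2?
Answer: 33/14 ≈ 2.3571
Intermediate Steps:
B(J) = (10 + J)/(2*J) (B(J) = (J - 5*(-2))/(J + J) = (J + 10)/((2*J)) = (10 + J)*(1/(2*J)) = (10 + J)/(2*J))
L(G, x) = 2*G + 2*x
(B(-7) - 1/L(1, -7))*(-18) = ((1/2)*(10 - 7)/(-7) - 1/(2*1 + 2*(-7)))*(-18) = ((1/2)*(-1/7)*3 - 1/(2 - 14))*(-18) = (-3/14 - 1/(-12))*(-18) = (-3/14 - 1*(-1/12))*(-18) = (-3/14 + 1/12)*(-18) = -11/84*(-18) = 33/14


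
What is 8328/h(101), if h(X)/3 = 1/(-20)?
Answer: -55520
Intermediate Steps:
h(X) = -3/20 (h(X) = 3/(-20) = 3*(-1/20) = -3/20)
8328/h(101) = 8328/(-3/20) = 8328*(-20/3) = -55520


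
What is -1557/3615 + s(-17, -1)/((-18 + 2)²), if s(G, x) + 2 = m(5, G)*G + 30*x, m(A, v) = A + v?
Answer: 18599/77120 ≈ 0.24117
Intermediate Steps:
s(G, x) = -2 + 30*x + G*(5 + G) (s(G, x) = -2 + ((5 + G)*G + 30*x) = -2 + (G*(5 + G) + 30*x) = -2 + (30*x + G*(5 + G)) = -2 + 30*x + G*(5 + G))
-1557/3615 + s(-17, -1)/((-18 + 2)²) = -1557/3615 + (-2 + 30*(-1) - 17*(5 - 17))/((-18 + 2)²) = -1557*1/3615 + (-2 - 30 - 17*(-12))/((-16)²) = -519/1205 + (-2 - 30 + 204)/256 = -519/1205 + 172*(1/256) = -519/1205 + 43/64 = 18599/77120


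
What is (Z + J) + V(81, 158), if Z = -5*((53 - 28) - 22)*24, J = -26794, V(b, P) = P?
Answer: -26996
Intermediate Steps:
Z = -360 (Z = -5*(25 - 22)*24 = -5*3*24 = -15*24 = -360)
(Z + J) + V(81, 158) = (-360 - 26794) + 158 = -27154 + 158 = -26996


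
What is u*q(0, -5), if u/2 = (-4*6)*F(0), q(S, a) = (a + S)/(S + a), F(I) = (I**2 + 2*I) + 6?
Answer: -288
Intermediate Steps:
F(I) = 6 + I**2 + 2*I
q(S, a) = 1 (q(S, a) = (S + a)/(S + a) = 1)
u = -288 (u = 2*((-4*6)*(6 + 0**2 + 2*0)) = 2*(-24*(6 + 0 + 0)) = 2*(-24*6) = 2*(-144) = -288)
u*q(0, -5) = -288*1 = -288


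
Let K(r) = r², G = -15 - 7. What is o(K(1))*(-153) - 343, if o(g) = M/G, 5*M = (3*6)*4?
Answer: -13357/55 ≈ -242.85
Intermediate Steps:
M = 72/5 (M = ((3*6)*4)/5 = (18*4)/5 = (⅕)*72 = 72/5 ≈ 14.400)
G = -22
o(g) = -36/55 (o(g) = (72/5)/(-22) = (72/5)*(-1/22) = -36/55)
o(K(1))*(-153) - 343 = -36/55*(-153) - 343 = 5508/55 - 343 = -13357/55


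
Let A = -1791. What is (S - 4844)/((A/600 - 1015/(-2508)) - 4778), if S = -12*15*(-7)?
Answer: 449433600/599484769 ≈ 0.74970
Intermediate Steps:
S = 1260 (S = -180*(-7) = 1260)
(S - 4844)/((A/600 - 1015/(-2508)) - 4778) = (1260 - 4844)/((-1791/600 - 1015/(-2508)) - 4778) = -3584/((-1791*1/600 - 1015*(-1/2508)) - 4778) = -3584/((-597/200 + 1015/2508) - 4778) = -3584/(-323569/125400 - 4778) = -3584/(-599484769/125400) = -3584*(-125400/599484769) = 449433600/599484769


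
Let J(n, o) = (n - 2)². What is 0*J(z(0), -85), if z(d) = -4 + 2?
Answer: 0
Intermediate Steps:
z(d) = -2
J(n, o) = (-2 + n)²
0*J(z(0), -85) = 0*(-2 - 2)² = 0*(-4)² = 0*16 = 0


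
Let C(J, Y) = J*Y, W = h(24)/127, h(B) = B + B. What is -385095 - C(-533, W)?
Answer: -48881481/127 ≈ -3.8489e+5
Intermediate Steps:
h(B) = 2*B
W = 48/127 (W = (2*24)/127 = 48*(1/127) = 48/127 ≈ 0.37795)
-385095 - C(-533, W) = -385095 - (-533)*48/127 = -385095 - 1*(-25584/127) = -385095 + 25584/127 = -48881481/127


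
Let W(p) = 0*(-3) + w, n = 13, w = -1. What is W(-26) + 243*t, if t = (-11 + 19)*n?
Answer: 25271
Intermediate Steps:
W(p) = -1 (W(p) = 0*(-3) - 1 = 0 - 1 = -1)
t = 104 (t = (-11 + 19)*13 = 8*13 = 104)
W(-26) + 243*t = -1 + 243*104 = -1 + 25272 = 25271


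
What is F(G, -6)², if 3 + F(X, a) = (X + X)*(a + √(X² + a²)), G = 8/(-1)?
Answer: 4489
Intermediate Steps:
G = -8 (G = 8*(-1) = -8)
F(X, a) = -3 + 2*X*(a + √(X² + a²)) (F(X, a) = -3 + (X + X)*(a + √(X² + a²)) = -3 + (2*X)*(a + √(X² + a²)) = -3 + 2*X*(a + √(X² + a²)))
F(G, -6)² = (-3 + 2*(-8)*(-6) + 2*(-8)*√((-8)² + (-6)²))² = (-3 + 96 + 2*(-8)*√(64 + 36))² = (-3 + 96 + 2*(-8)*√100)² = (-3 + 96 + 2*(-8)*10)² = (-3 + 96 - 160)² = (-67)² = 4489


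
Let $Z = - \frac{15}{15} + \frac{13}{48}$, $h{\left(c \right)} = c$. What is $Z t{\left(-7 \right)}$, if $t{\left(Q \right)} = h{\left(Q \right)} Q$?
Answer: $- \frac{1715}{48} \approx -35.729$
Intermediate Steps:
$t{\left(Q \right)} = Q^{2}$ ($t{\left(Q \right)} = Q Q = Q^{2}$)
$Z = - \frac{35}{48}$ ($Z = \left(-15\right) \frac{1}{15} + 13 \cdot \frac{1}{48} = -1 + \frac{13}{48} = - \frac{35}{48} \approx -0.72917$)
$Z t{\left(-7 \right)} = - \frac{35 \left(-7\right)^{2}}{48} = \left(- \frac{35}{48}\right) 49 = - \frac{1715}{48}$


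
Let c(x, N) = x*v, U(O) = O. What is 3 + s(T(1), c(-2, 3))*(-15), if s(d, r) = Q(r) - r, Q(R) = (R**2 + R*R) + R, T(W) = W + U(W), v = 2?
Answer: -477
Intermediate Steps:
T(W) = 2*W (T(W) = W + W = 2*W)
Q(R) = R + 2*R**2 (Q(R) = (R**2 + R**2) + R = 2*R**2 + R = R + 2*R**2)
c(x, N) = 2*x (c(x, N) = x*2 = 2*x)
s(d, r) = -r + r*(1 + 2*r) (s(d, r) = r*(1 + 2*r) - r = -r + r*(1 + 2*r))
3 + s(T(1), c(-2, 3))*(-15) = 3 + (2*(2*(-2))**2)*(-15) = 3 + (2*(-4)**2)*(-15) = 3 + (2*16)*(-15) = 3 + 32*(-15) = 3 - 480 = -477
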